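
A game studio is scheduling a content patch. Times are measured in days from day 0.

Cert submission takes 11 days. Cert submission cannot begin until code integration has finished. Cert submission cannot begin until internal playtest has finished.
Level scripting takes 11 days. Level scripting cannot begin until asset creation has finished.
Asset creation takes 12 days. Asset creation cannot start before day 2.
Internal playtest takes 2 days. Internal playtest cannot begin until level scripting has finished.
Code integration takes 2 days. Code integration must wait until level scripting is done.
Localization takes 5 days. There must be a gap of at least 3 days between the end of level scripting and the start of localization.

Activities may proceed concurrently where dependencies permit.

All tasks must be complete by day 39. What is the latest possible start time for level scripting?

15

Nothing follows cert submission; the deadline of day 39 is its only limit. It must start by 39 − 11 = day 28.
Code integration must finish before cert submission (must start by day 28). With a 2-day duration, code integration must start by 28 − 2 = day 26.
Internal playtest has to be done before cert submission (must start by day 28). That means finishing by day 28, i.e. starting by 28 − 2 = day 26.
Nothing follows localization; the deadline of day 39 is its only limit. It must start by 39 − 5 = day 34.
Level scripting has several dependents: code integration (must start by day 26); internal playtest (must start by day 26); localization (must start by day 34, minus 3-day gap → day 31). The earliest of those limits is day 26, so level scripting must start by 26 − 11 = day 15.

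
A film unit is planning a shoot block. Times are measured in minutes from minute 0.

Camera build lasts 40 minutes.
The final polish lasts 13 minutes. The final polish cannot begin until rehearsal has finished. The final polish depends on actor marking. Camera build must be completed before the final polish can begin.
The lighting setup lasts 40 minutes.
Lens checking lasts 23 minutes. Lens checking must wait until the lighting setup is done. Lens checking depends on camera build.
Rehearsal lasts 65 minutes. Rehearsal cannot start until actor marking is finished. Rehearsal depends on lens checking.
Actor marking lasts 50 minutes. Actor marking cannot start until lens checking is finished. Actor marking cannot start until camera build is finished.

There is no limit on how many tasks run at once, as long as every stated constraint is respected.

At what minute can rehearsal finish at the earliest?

Nothing blocks camera build, so it runs from minute 0 to minute 40.
The lighting setup has no prerequisites, so it starts at minute 0 and finishes at minute 40.
Lens checking cannot start until the lighting setup (finishes minute 40); camera build (finishes minute 40). The controlling bound is minute 40, so lens checking finishes at 40 + 23 = minute 63.
Actor marking needs all of lens checking (finishes minute 63); camera build (finishes minute 40). That puts its earliest start at minute 63; it finishes at 63 + 50 = minute 113.
Rehearsal cannot start until actor marking (finishes minute 113); lens checking (finishes minute 63). The controlling bound is minute 113, so rehearsal finishes at 113 + 65 = minute 178.

178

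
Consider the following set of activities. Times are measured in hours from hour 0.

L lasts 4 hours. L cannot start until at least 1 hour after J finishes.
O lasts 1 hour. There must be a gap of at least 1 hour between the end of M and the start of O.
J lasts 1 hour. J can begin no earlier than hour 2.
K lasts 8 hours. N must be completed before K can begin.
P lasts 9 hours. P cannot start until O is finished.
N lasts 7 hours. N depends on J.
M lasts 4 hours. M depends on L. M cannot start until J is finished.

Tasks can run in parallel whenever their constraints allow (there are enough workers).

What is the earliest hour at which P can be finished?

J cannot begin until its own release at hour 2. It runs from hour 2 to 2 + 1 = hour 3.
L waits on J (finishes hour 3, plus 1-hour gap → hour 4), so it starts at hour 4 and finishes at 4 + 4 = hour 8.
M cannot start until L (finishes hour 8); J (finishes hour 3). The controlling bound is hour 8, so M finishes at 8 + 4 = hour 12.
O cannot begin until M (finishes hour 12, plus 1-hour gap → hour 13). It runs from hour 13 to 13 + 1 = hour 14.
After O (finishes hour 14), P can start at hour 14 and finishes at hour 23.

23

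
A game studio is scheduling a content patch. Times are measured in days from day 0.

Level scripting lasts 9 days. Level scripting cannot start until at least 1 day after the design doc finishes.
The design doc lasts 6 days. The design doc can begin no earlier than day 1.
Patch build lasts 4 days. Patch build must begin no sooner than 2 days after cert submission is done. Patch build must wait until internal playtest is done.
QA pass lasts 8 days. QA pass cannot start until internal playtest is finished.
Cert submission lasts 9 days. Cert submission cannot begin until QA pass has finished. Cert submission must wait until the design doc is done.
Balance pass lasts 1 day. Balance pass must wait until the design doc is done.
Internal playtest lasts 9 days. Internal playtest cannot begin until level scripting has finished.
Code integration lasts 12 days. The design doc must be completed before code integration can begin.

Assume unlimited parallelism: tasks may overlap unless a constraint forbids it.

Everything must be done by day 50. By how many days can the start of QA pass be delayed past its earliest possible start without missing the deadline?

After its own release at day 1, the design doc can start at day 1 and finishes at day 7.
Level scripting waits on the design doc (finishes day 7, plus 1-day gap → day 8), so it starts at day 8 and finishes at 8 + 9 = day 17.
Internal playtest waits on level scripting (finishes day 17), so it starts at day 17 and finishes at 17 + 9 = day 26.
QA pass cannot begin until internal playtest (finishes day 26). It runs from day 26 to 26 + 8 = day 34.

Working backward from the deadline:
To finish by day 50, patch build (duration 4) must start no later than day 46.
Cert submission feeds into patch build (must start by day 46, minus 2-day gap → day 44); so cert submission must finish by day 44 and therefore start by day 35.
QA pass feeds into cert submission (must start by day 35); so QA pass must finish by day 35 and therefore start by day 27.
So QA pass can start as early as day 26 and as late as day 27, giving 27 − 26 = 1 day of slack.

1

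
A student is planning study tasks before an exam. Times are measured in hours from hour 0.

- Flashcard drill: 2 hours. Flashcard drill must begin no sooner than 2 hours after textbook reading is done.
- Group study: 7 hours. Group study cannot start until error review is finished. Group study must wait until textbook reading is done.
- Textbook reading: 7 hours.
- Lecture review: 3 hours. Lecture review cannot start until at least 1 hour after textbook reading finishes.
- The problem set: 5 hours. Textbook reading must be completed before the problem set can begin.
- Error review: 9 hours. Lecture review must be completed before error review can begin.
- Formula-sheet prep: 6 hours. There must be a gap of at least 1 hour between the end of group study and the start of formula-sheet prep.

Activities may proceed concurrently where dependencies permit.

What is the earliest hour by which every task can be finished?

Textbook reading can start immediately at hour 0; it finishes at hour 7.
Flashcard drill waits on textbook reading (finishes hour 7, plus 2-hour gap → hour 9), so it starts at hour 9 and finishes at 9 + 2 = hour 11.
The problem set cannot begin until textbook reading (finishes hour 7). It runs from hour 7 to 7 + 5 = hour 12.
Lecture review cannot begin until textbook reading (finishes hour 7, plus 1-hour gap → hour 8). It runs from hour 8 to 8 + 3 = hour 11.
After lecture review (finishes hour 11), error review can start at hour 11 and finishes at hour 20.
Group study cannot start until error review (finishes hour 20); textbook reading (finishes hour 7). The controlling bound is hour 20, so group study finishes at 20 + 7 = hour 27.
After group study (finishes hour 27, plus 1-hour gap → hour 28), formula-sheet prep can start at hour 28 and finishes at hour 34.
All tasks are finished once the last one completes. Finish times: Textbook reading at 7, Lecture review at 11, The problem set at 12, Flashcard drill at 11, Error review at 20, Group study at 27, Formula-sheet prep at 34. The latest is hour 34.

34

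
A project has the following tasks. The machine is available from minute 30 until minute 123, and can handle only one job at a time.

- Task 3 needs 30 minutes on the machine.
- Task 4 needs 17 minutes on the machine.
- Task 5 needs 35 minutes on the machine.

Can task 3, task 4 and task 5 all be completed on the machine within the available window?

Yes

The machine window is 123 − 30 = 93 minutes.
Running back to back, the jobs need 30 + 17 + 35 = 82 minutes on the machine.
Since 82 ≤ 93, they fit within the window.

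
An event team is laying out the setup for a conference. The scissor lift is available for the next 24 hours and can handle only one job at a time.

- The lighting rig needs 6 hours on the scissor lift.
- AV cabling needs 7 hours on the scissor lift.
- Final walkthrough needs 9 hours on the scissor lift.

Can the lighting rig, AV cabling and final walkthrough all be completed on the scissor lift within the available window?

Running back to back, the jobs need 6 + 7 + 9 = 22 hours on the scissor lift.
Since 22 ≤ 24, they fit within the window.

Yes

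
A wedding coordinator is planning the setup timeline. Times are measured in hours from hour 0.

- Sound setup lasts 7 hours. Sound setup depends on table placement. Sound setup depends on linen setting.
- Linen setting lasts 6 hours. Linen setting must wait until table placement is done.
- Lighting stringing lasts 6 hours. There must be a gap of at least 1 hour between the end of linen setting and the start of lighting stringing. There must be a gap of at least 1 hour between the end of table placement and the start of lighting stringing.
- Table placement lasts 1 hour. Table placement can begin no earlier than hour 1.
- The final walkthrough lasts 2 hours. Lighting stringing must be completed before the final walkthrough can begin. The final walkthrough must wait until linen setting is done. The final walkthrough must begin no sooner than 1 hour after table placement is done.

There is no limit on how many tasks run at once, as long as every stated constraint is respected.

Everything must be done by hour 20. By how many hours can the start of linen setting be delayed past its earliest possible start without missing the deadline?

3

Table placement cannot begin until its own release at hour 1. It runs from hour 1 to 1 + 1 = hour 2.
After table placement (finishes hour 2), linen setting can start at hour 2 and finishes at hour 8.

Working backward from the deadline:
To finish by hour 20, the final walkthrough (duration 2) must start no later than hour 18.
Lighting stringing must finish before the final walkthrough (must start by hour 18). With a 6-hour duration, lighting stringing must start by 18 − 6 = hour 12.
Sound setup has no dependents, so it just needs to finish by hour 20. Starting by 20 − 7 = hour 13 achieves that.
Linen setting has several dependents: lighting stringing (must start by hour 12, minus 1-hour gap → hour 11); sound setup (must start by hour 13); the final walkthrough (must start by hour 18). The earliest of those limits is hour 11, so linen setting must start by 11 − 6 = hour 5.
So linen setting can start as early as hour 2 and as late as hour 5, giving 5 − 2 = 3 hours of slack.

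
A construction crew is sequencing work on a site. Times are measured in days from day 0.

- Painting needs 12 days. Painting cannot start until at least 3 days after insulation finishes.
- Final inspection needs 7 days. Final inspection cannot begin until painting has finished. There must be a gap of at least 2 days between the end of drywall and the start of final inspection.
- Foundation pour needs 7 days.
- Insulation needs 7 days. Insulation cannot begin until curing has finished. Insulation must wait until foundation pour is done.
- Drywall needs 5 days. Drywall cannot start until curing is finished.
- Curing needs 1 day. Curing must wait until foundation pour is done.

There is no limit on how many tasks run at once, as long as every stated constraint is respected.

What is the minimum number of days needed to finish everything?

Nothing blocks foundation pour, so it runs from day 0 to day 7.
Curing waits on foundation pour (finishes day 7), so it starts at day 7 and finishes at 7 + 1 = day 8.
After curing (finishes day 8), drywall can start at day 8 and finishes at day 13.
For insulation: curing (finishes day 8); foundation pour (finishes day 7). Taking the maximum gives a start of day 8, and it finishes at 8 + 7 = day 15.
Painting cannot begin until insulation (finishes day 15, plus 3-day gap → day 18). It runs from day 18 to 18 + 12 = day 30.
Final inspection needs all of painting (finishes day 30); drywall (finishes day 13, plus 2-day gap → day 15). That puts its earliest start at day 30; it finishes at 30 + 7 = day 37.
All tasks are finished once the last one completes. Finish times: Foundation pour at 7, Curing at 8, Insulation at 15, Drywall at 13, Painting at 30, Final inspection at 37. The latest is day 37.

37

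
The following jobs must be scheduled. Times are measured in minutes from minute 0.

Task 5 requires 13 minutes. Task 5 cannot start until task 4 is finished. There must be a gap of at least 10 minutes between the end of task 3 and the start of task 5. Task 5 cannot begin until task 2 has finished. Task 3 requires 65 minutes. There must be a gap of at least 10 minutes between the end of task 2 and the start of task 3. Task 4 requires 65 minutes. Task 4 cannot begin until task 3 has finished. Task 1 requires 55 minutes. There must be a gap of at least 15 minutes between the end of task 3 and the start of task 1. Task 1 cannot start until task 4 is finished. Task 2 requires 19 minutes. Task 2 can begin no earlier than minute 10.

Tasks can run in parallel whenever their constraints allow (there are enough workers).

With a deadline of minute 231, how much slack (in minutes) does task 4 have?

Task 2 waits on its own release at minute 10, so it starts at minute 10 and finishes at 10 + 19 = minute 29.
Task 3 waits on task 2 (finishes minute 29, plus 10-minute gap → minute 39), so it starts at minute 39 and finishes at 39 + 65 = minute 104.
Task 4 cannot begin until task 3 (finishes minute 104). It runs from minute 104 to 104 + 65 = minute 169.

Working backward from the deadline:
Task 1 has no dependents, so it just needs to finish by minute 231. Starting by 231 − 55 = minute 176 achieves that.
Task 5 has no dependents, so it just needs to finish by minute 231. Starting by 231 − 13 = minute 218 achieves that.
For task 4: task 1 (must start by minute 176); task 5 (must start by minute 218). The most restrictive is minute 176; with a 65-minute duration, task 4 must start by minute 111.
So task 4 can start as early as minute 104 and as late as minute 111, giving 111 − 104 = 7 minutes of slack.

7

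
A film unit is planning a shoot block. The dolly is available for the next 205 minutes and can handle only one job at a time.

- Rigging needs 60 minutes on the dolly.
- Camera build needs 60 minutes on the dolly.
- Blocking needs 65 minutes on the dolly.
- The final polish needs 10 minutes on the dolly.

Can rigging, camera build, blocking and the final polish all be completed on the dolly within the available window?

Running back to back, the jobs need 60 + 60 + 65 + 10 = 195 minutes on the dolly.
Since 195 ≤ 205, they fit within the window.

Yes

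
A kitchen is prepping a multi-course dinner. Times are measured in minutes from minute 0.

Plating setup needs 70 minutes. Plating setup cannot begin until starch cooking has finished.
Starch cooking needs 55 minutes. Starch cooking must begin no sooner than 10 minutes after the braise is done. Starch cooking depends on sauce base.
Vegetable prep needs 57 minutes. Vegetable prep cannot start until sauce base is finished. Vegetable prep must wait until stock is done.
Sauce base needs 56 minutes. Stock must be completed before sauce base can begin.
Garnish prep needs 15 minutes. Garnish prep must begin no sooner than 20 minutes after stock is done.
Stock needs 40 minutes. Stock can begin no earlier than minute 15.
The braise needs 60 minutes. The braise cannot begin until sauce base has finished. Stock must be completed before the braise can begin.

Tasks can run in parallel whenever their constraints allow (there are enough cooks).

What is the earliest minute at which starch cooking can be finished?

After its own release at minute 15, stock can start at minute 15 and finishes at minute 55.
After stock (finishes minute 55), sauce base can start at minute 55 and finishes at minute 111.
For the braise: sauce base (finishes minute 111); stock (finishes minute 55). Taking the maximum gives a start of minute 111, and it finishes at 111 + 60 = minute 171.
Starch cooking needs all of the braise (finishes minute 171, plus 10-minute gap → minute 181); sauce base (finishes minute 111). That puts its earliest start at minute 181; it finishes at 181 + 55 = minute 236.

236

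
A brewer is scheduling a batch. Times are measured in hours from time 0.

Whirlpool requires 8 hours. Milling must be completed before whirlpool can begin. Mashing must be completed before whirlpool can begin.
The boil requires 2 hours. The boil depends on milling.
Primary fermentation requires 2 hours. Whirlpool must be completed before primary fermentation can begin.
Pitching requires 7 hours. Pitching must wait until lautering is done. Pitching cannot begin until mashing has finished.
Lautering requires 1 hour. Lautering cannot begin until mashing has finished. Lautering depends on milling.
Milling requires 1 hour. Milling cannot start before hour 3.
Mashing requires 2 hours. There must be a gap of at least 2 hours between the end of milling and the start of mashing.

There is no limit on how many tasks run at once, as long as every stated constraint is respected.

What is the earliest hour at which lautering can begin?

8

After its own release at hour 3, milling can start at hour 3 and finishes at hour 4.
Mashing cannot begin until milling (finishes hour 4, plus 2-hour gap → hour 6). It runs from hour 6 to 6 + 2 = hour 8.
Lautering waits on mashing (finishes hour 8); milling (finishes hour 4). The latest of these is hour 8, which is the earliest lautering can start.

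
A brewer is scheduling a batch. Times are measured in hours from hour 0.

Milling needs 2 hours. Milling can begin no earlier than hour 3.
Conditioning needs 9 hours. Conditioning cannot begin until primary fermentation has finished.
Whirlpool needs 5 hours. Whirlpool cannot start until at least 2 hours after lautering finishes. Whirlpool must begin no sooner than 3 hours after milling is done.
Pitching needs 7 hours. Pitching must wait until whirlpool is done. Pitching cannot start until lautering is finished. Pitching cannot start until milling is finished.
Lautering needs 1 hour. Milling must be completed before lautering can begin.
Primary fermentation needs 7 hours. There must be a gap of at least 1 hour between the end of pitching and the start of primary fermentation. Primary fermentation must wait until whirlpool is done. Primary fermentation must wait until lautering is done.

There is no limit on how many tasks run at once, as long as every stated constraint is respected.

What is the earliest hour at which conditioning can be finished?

Milling waits on its own release at hour 3, so it starts at hour 3 and finishes at 3 + 2 = hour 5.
After milling (finishes hour 5), lautering can start at hour 5 and finishes at hour 6.
Whirlpool cannot start until lautering (finishes hour 6, plus 2-hour gap → hour 8); milling (finishes hour 5, plus 3-hour gap → hour 8). The controlling bound is hour 8, so whirlpool finishes at 8 + 5 = hour 13.
Pitching cannot start until whirlpool (finishes hour 13); lautering (finishes hour 6); milling (finishes hour 5). The controlling bound is hour 13, so pitching finishes at 13 + 7 = hour 20.
For primary fermentation: pitching (finishes hour 20, plus 1-hour gap → hour 21); whirlpool (finishes hour 13); lautering (finishes hour 6). Taking the maximum gives a start of hour 21, and it finishes at 21 + 7 = hour 28.
Conditioning cannot begin until primary fermentation (finishes hour 28). It runs from hour 28 to 28 + 9 = hour 37.

37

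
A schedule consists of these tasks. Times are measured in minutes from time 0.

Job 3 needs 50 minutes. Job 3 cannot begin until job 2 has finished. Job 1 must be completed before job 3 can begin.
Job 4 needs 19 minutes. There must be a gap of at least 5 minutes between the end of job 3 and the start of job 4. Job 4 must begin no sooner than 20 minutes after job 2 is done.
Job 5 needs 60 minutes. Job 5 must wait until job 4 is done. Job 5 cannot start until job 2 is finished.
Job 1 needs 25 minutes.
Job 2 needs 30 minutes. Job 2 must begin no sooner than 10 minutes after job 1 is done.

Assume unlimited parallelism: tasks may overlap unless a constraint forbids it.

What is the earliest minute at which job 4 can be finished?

139

Nothing blocks job 1, so it runs from minute 0 to minute 25.
Job 2 cannot begin until job 1 (finishes minute 25, plus 10-minute gap → minute 35). It runs from minute 35 to 35 + 30 = minute 65.
Job 3 cannot start until job 2 (finishes minute 65); job 1 (finishes minute 25). The controlling bound is minute 65, so job 3 finishes at 65 + 50 = minute 115.
Job 4 has to wait for job 3 (finishes minute 115, plus 5-minute gap → minute 120); job 2 (finishes minute 65, plus 20-minute gap → minute 85). The latest of these is minute 120, so job 4 runs minute 120 to 120 + 19 = minute 139.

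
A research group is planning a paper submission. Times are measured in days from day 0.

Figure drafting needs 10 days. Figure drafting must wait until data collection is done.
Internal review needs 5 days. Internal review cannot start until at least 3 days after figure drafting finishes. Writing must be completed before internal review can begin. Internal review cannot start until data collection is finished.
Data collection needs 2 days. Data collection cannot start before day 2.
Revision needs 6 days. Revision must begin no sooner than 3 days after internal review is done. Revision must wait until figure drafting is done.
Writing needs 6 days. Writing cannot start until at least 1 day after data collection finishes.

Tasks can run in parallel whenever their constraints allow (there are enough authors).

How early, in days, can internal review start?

17

Data collection waits on its own release at day 2, so it starts at day 2 and finishes at 2 + 2 = day 4.
Writing cannot begin until data collection (finishes day 4, plus 1-day gap → day 5). It runs from day 5 to 5 + 6 = day 11.
Figure drafting waits on data collection (finishes day 4), so it starts at day 4 and finishes at 4 + 10 = day 14.
Internal review waits on figure drafting (finishes day 14, plus 3-day gap → day 17); writing (finishes day 11); data collection (finishes day 4). The latest of these is day 17, which is the earliest internal review can start.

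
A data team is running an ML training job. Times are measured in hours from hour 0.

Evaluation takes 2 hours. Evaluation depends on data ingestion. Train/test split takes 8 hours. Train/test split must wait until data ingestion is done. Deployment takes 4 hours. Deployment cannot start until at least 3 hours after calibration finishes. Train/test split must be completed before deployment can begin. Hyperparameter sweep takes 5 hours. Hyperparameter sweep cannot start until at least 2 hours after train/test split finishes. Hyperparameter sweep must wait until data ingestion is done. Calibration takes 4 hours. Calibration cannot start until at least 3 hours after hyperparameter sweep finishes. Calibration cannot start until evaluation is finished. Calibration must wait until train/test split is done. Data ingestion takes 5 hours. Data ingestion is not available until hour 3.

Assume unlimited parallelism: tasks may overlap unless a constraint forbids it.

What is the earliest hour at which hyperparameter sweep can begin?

Data ingestion cannot begin until its own release at hour 3. It runs from hour 3 to 3 + 5 = hour 8.
Train/test split cannot begin until data ingestion (finishes hour 8). It runs from hour 8 to 8 + 8 = hour 16.
Hyperparameter sweep waits on train/test split (finishes hour 16, plus 2-hour gap → hour 18); data ingestion (finishes hour 8). The latest of these is hour 18, which is the earliest hyperparameter sweep can start.

18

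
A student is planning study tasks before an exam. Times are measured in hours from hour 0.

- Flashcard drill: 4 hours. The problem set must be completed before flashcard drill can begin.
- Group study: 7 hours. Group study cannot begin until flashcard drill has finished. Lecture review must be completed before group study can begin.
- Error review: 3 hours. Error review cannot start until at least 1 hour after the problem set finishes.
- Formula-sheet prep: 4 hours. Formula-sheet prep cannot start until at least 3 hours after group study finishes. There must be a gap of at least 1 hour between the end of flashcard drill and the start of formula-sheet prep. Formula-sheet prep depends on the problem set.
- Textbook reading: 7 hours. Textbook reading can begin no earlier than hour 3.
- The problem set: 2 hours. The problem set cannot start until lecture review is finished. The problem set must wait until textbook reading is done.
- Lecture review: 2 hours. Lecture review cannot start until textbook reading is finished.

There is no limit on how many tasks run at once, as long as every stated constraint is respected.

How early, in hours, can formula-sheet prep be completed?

Textbook reading cannot begin until its own release at hour 3. It runs from hour 3 to 3 + 7 = hour 10.
Lecture review cannot begin until textbook reading (finishes hour 10). It runs from hour 10 to 10 + 2 = hour 12.
The problem set has to wait for lecture review (finishes hour 12); textbook reading (finishes hour 10). The latest of these is hour 12, so the problem set runs hour 12 to 12 + 2 = hour 14.
After the problem set (finishes hour 14), flashcard drill can start at hour 14 and finishes at hour 18.
Group study cannot start until flashcard drill (finishes hour 18); lecture review (finishes hour 12). The controlling bound is hour 18, so group study finishes at 18 + 7 = hour 25.
Formula-sheet prep cannot start until group study (finishes hour 25, plus 3-hour gap → hour 28); flashcard drill (finishes hour 18, plus 1-hour gap → hour 19); the problem set (finishes hour 14). The controlling bound is hour 28, so formula-sheet prep finishes at 28 + 4 = hour 32.

32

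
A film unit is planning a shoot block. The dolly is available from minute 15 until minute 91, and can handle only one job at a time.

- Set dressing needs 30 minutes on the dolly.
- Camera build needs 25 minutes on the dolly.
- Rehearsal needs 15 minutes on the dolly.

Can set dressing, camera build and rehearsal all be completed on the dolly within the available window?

The dolly window is 91 − 15 = 76 minutes.
Running back to back, the jobs need 30 + 25 + 15 = 70 minutes on the dolly.
Since 70 ≤ 76, they fit within the window.

Yes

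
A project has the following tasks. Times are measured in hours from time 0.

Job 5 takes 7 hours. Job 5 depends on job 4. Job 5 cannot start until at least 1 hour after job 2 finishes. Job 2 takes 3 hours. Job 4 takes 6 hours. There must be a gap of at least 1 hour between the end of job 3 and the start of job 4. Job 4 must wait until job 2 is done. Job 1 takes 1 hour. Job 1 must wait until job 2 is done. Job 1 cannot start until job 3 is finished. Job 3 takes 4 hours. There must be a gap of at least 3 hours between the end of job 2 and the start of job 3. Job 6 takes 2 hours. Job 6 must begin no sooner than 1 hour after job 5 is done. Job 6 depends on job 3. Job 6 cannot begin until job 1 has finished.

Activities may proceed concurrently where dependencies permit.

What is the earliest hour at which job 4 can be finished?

17

Job 2 can start immediately at hour 0; it finishes at hour 3.
Job 3 waits on job 2 (finishes hour 3, plus 3-hour gap → hour 6), so it starts at hour 6 and finishes at 6 + 4 = hour 10.
For job 4: job 3 (finishes hour 10, plus 1-hour gap → hour 11); job 2 (finishes hour 3). Taking the maximum gives a start of hour 11, and it finishes at 11 + 6 = hour 17.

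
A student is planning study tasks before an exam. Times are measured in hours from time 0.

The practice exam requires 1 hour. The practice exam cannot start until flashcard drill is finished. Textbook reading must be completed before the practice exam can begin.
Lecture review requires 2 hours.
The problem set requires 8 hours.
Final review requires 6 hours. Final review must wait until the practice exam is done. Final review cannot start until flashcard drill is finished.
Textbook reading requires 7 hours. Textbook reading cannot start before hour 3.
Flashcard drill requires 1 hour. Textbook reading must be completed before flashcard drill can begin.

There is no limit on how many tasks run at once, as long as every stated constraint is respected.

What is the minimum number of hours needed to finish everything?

18

Nothing blocks the problem set, so it runs from hour 0 to hour 8.
Lecture review has no prerequisites, so it starts at hour 0 and finishes at hour 2.
After its own release at hour 3, textbook reading can start at hour 3 and finishes at hour 10.
After textbook reading (finishes hour 10), flashcard drill can start at hour 10 and finishes at hour 11.
The practice exam cannot start until flashcard drill (finishes hour 11); textbook reading (finishes hour 10). The controlling bound is hour 11, so the practice exam finishes at 11 + 1 = hour 12.
Final review has to wait for the practice exam (finishes hour 12); flashcard drill (finishes hour 11). The latest of these is hour 12, so final review runs hour 12 to 12 + 6 = hour 18.
All tasks are finished once the last one completes. Finish times: Textbook reading at 10, Lecture review at 2, The problem set at 8, Flashcard drill at 11, The practice exam at 12, Final review at 18. The latest is hour 18.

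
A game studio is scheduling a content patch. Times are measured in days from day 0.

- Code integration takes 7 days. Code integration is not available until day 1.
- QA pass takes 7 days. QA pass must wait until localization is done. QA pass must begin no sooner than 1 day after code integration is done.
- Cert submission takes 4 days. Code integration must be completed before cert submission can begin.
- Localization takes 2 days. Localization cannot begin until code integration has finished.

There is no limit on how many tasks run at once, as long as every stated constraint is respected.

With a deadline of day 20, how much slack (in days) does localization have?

3

After its own release at day 1, code integration can start at day 1 and finishes at day 8.
Localization cannot begin until code integration (finishes day 8). It runs from day 8 to 8 + 2 = day 10.

Working backward from the deadline:
To finish by day 20, QA pass (duration 7) must start no later than day 13.
Localization must finish before QA pass (must start by day 13). With a 2-day duration, localization must start by 13 − 2 = day 11.
So localization can start as early as day 8 and as late as day 11, giving 11 − 8 = 3 days of slack.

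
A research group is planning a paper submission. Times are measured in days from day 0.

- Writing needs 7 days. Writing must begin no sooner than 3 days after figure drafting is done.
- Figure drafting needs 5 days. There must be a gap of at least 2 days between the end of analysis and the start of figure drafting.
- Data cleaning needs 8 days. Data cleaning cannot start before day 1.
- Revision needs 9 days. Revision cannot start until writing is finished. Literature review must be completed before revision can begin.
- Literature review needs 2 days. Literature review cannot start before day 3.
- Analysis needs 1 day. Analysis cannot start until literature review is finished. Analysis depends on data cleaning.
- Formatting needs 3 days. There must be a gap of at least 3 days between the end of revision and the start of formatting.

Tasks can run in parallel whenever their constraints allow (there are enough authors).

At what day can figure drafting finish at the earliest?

17

After its own release at day 1, data cleaning can start at day 1 and finishes at day 9.
Literature review waits on its own release at day 3, so it starts at day 3 and finishes at 3 + 2 = day 5.
Analysis has to wait for literature review (finishes day 5); data cleaning (finishes day 9). The latest of these is day 9, so analysis runs day 9 to 9 + 1 = day 10.
Figure drafting waits on analysis (finishes day 10, plus 2-day gap → day 12), so it starts at day 12 and finishes at 12 + 5 = day 17.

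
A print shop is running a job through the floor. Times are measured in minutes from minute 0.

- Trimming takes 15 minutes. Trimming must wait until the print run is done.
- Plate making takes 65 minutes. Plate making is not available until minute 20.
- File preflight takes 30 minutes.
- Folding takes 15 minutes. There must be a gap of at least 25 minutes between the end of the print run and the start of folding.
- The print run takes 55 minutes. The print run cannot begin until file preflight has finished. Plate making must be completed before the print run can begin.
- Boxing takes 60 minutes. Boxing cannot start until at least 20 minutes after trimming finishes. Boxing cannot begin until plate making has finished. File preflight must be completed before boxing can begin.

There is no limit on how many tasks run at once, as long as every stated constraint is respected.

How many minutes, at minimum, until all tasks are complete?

After its own release at minute 20, plate making can start at minute 20 and finishes at minute 85.
Nothing blocks file preflight, so it runs from minute 0 to minute 30.
For the print run: file preflight (finishes minute 30); plate making (finishes minute 85). Taking the maximum gives a start of minute 85, and it finishes at 85 + 55 = minute 140.
After the print run (finishes minute 140, plus 25-minute gap → minute 165), folding can start at minute 165 and finishes at minute 180.
Trimming cannot begin until the print run (finishes minute 140). It runs from minute 140 to 140 + 15 = minute 155.
For boxing: trimming (finishes minute 155, plus 20-minute gap → minute 175); plate making (finishes minute 85); file preflight (finishes minute 30). Taking the maximum gives a start of minute 175, and it finishes at 175 + 60 = minute 235.
All tasks are finished once the last one completes. Finish times: File preflight at 30, Plate making at 85, The print run at 140, Trimming at 155, Folding at 180, Boxing at 235. The latest is minute 235.

235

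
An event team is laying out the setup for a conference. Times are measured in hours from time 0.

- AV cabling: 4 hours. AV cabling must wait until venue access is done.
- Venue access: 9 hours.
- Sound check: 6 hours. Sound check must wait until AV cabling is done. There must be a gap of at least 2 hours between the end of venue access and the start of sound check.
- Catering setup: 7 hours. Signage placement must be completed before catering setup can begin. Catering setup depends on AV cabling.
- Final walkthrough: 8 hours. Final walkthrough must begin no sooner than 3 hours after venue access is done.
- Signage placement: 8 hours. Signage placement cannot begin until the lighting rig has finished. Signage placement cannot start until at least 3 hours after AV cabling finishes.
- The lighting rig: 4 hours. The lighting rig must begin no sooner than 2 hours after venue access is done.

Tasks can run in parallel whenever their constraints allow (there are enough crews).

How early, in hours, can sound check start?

13

Venue access has no prerequisites, so it starts at hour 0 and finishes at hour 9.
After venue access (finishes hour 9), AV cabling can start at hour 9 and finishes at hour 13.
Sound check waits on AV cabling (finishes hour 13); venue access (finishes hour 9, plus 2-hour gap → hour 11). The latest of these is hour 13, which is the earliest sound check can start.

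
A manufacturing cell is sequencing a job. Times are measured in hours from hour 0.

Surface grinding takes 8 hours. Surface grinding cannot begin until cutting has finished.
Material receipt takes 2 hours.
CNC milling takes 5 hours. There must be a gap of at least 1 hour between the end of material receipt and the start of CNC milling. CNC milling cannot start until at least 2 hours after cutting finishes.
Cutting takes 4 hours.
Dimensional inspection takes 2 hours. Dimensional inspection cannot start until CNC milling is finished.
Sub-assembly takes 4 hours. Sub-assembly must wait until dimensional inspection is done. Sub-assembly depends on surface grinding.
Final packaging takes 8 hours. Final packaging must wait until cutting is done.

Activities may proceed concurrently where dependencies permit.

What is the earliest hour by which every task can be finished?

Nothing blocks cutting, so it runs from hour 0 to hour 4.
Final packaging cannot begin until cutting (finishes hour 4). It runs from hour 4 to 4 + 8 = hour 12.
Surface grinding cannot begin until cutting (finishes hour 4). It runs from hour 4 to 4 + 8 = hour 12.
Nothing blocks material receipt, so it runs from hour 0 to hour 2.
CNC milling needs all of material receipt (finishes hour 2, plus 1-hour gap → hour 3); cutting (finishes hour 4, plus 2-hour gap → hour 6). That puts its earliest start at hour 6; it finishes at 6 + 5 = hour 11.
After CNC milling (finishes hour 11), dimensional inspection can start at hour 11 and finishes at hour 13.
Sub-assembly needs all of dimensional inspection (finishes hour 13); surface grinding (finishes hour 12). That puts its earliest start at hour 13; it finishes at 13 + 4 = hour 17.
All tasks are finished once the last one completes. Finish times: Material receipt at 2, Cutting at 4, CNC milling at 11, Surface grinding at 12, Dimensional inspection at 13, Sub-assembly at 17, Final packaging at 12. The latest is hour 17.

17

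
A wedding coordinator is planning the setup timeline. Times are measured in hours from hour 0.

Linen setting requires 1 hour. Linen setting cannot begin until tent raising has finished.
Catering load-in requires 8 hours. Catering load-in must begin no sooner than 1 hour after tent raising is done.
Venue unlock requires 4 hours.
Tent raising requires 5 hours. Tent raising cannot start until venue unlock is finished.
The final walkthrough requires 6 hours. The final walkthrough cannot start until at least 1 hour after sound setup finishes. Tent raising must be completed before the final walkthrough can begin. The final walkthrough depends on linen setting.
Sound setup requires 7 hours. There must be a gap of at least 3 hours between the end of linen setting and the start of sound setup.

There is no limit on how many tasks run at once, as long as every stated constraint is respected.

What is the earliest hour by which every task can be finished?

27

Venue unlock has no prerequisites, so it starts at hour 0 and finishes at hour 4.
Tent raising waits on venue unlock (finishes hour 4), so it starts at hour 4 and finishes at 4 + 5 = hour 9.
After tent raising (finishes hour 9, plus 1-hour gap → hour 10), catering load-in can start at hour 10 and finishes at hour 18.
Linen setting waits on tent raising (finishes hour 9), so it starts at hour 9 and finishes at 9 + 1 = hour 10.
Sound setup cannot begin until linen setting (finishes hour 10, plus 3-hour gap → hour 13). It runs from hour 13 to 13 + 7 = hour 20.
For the final walkthrough: sound setup (finishes hour 20, plus 1-hour gap → hour 21); tent raising (finishes hour 9); linen setting (finishes hour 10). Taking the maximum gives a start of hour 21, and it finishes at 21 + 6 = hour 27.
All tasks are finished once the last one completes. Finish times: Venue unlock at 4, Tent raising at 9, Linen setting at 10, Sound setup at 20, Catering load-in at 18, The final walkthrough at 27. The latest is hour 27.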